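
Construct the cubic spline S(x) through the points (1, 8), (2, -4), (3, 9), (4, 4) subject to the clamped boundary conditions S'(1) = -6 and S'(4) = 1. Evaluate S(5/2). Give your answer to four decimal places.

With σ_i denoting the second derivative at x_i, h_i = 1, 1, 1, and Δ_i = (y_(i+1) − y_i)/h_i = -12, 13, -5:
  1·σ_0 + 4·σ_1 + 1·σ_2 = 6(Δ_1 - Δ_0) = 150
  1·σ_1 + 4·σ_2 + 1·σ_3 = 6(Δ_2 - Δ_1) = -108
Clamped end conditions give two more equations: 2h_0·σ_0 + h_0·σ_1 = 6(Δ_0 - S'(1)) = -36 and h_2·σ_2 + 2h_2·σ_3 = 6(S'(4) - Δ_2) = 36.
Solving the tridiagonal system: σ_0 = -746/15, σ_1 = 952/15, σ_2 = -812/15, σ_3 = 676/15.
On [2, 3], S(x) = -4 + 13/15·(x - 2) + 476/15·(x - 2)² - 98/5·(x - 2)³.
With (x - 2) = 1/2: S(5/2) = 23/12.

1.9167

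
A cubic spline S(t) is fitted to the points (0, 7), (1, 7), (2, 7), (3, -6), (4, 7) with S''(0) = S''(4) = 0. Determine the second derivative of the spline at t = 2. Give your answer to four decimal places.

-33.4286

Write M_i for S''(x_i). With h_i = 1, 1, 1, 1 and divided differences Δ_i = 0, 0, -13, 13, the continuity of S' gives the tridiagonal system
  1·M_0 + 4·M_1 + 1·M_2 = 6(Δ_1 - Δ_0) = 0
  1·M_1 + 4·M_2 + 1·M_3 = 6(Δ_2 - Δ_1) = -78
  1·M_2 + 4·M_3 + 1·M_4 = 6(Δ_3 - Δ_2) = 156
Natural end conditions: M_0 = M_4 = 0.
Hence M_0 = 0, M_1 = 117/14, M_2 = -234/7, M_3 = 663/14, M_4 = 0.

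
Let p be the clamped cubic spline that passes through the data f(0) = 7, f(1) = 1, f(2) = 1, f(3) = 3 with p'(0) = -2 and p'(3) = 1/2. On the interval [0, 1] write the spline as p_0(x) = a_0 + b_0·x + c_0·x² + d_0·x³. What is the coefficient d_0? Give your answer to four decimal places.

5.3667

Let M_i = p''(x_i). Step sizes h_i = 1, 1, 1; slopes of the chords Δ_i = (y_(i+1) - y_i)/h_i = -6, 0, 2.
  1·M_0 + 4·M_1 + 1·M_2 = 6(Δ_1 - Δ_0) = 36
  1·M_1 + 4·M_2 + 1·M_3 = 6(Δ_2 - Δ_1) = 12
Clamped end conditions give two more equations: 2h_0·M_0 + h_0·M_1 = 6(Δ_0 - p'(0)) = -24 and h_2·M_2 + 2h_2·M_3 = 6(p'(3) - Δ_2) = -9.
Hence M_0 = -281/15, M_1 = 202/15, M_2 = 13/15, M_3 = -74/15.
On [0, 1], with p_0(x) = a_0 + b_0·x + c_0·x² + d_0·x³: c_0 = M_0/2 = -281/30, d_0 = (M_1 - M_0)/(6h_0) = 161/30, b_0 = Δ_0 - h_0(2M_0 + M_1)/6 = -2.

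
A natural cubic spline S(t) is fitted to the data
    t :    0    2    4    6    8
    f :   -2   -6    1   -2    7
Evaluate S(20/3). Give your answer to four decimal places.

-0.5278

Put M_i = S'' at the i-th knot. Here h = (2, 2, 2, 2) and Δ = (-2, 7/2, -3/2, 9/2), so the interior equations h_(i-1)·M_(i-1) + 2(h_(i-1)+h_i)·M_i + h_i·M_(i+1) = 6(Δ_i − Δ_(i-1)) read
  2·M_0 + 8·M_1 + 2·M_2 = 6(Δ_1 - Δ_0) = 33
  2·M_1 + 8·M_2 + 2·M_3 = 6(Δ_2 - Δ_1) = -30
  2·M_2 + 8·M_3 + 2·M_4 = 6(Δ_3 - Δ_2) = 36
Natural end conditions: M_0 = M_4 = 0.
Hence M_0 = 0, M_1 = 93/16, M_2 = -27/4, M_3 = 99/16, M_4 = 0.
On [6, 8], S(t) = -2 + 3/8·(t - 6) + 99/32·(t - 6)² - 33/64·(t - 6)³.
With (t - 6) = 2/3: S(20/3) = -19/36.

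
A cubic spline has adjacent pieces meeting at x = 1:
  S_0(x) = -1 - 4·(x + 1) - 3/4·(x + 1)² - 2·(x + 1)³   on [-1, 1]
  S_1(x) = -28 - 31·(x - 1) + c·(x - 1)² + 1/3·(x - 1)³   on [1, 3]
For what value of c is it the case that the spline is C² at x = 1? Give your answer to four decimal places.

-12.7500

S_0''(x) = -3/2 - 12·(x + 1), so S_0''(1) = -51/2. On the right, S_1''(1) = 2c, so c = -51/4.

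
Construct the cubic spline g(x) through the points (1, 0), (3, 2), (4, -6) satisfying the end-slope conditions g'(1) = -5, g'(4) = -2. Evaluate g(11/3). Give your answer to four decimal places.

With σ_i denoting the second derivative at x_i, h_i = 2, 1, and Δ_i = (y_(i+1) − y_i)/h_i = 1, -8:
  2·σ_0 + 6·σ_1 + 1·σ_2 = 6(Δ_1 - Δ_0) = -54
Clamped end conditions give two more equations: 2h_0·σ_0 + h_0·σ_1 = 6(Δ_0 - g'(1)) = 36 and h_1·σ_1 + 2h_1·σ_2 = 6(g'(4) - Δ_1) = 36.
Solving the tridiagonal system: σ_0 = 19, σ_1 = -20, σ_2 = 28.
On [3, 4], g(x) = 2 - 6·(x - 3) - 10·(x - 3)² + 8·(x - 3)³.
With (x - 3) = 2/3: g(11/3) = -110/27.

-4.0741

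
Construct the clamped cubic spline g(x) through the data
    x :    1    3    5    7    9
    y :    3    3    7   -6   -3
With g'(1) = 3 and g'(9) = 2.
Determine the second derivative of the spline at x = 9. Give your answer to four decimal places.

Put M_i = g'' at the i-th knot. Here h = (2, 2, 2, 2) and Δ = (0, 2, -13/2, 3/2), so the interior equations h_(i-1)·M_(i-1) + 2(h_(i-1)+h_i)·M_i + h_i·M_(i+1) = 6(Δ_i − Δ_(i-1)) read
  2·M_0 + 8·M_1 + 2·M_2 = 6(Δ_1 - Δ_0) = 12
  2·M_1 + 8·M_2 + 2·M_3 = 6(Δ_2 - Δ_1) = -51
  2·M_2 + 8·M_3 + 2·M_4 = 6(Δ_3 - Δ_2) = 48
Clamped end conditions give two more equations: 2h_0·M_0 + h_0·M_1 = 6(Δ_0 - g'(1)) = -18 and h_3·M_3 + 2h_3·M_4 = 6(g'(9) - Δ_3) = 3.
Solving the tridiagonal system: M_0 = -209/28, M_1 = 83/14, M_2 = -41/4, M_3 = 67/7, M_4 = -113/28.

-4.0357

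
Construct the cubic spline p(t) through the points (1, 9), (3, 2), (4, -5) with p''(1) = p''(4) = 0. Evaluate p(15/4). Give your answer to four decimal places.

Let M_i = p''(x_i). Step sizes h_i = 2, 1; slopes of the chords Δ_i = (y_(i+1) - y_i)/h_i = -7/2, -7.
  2·M_0 + 6·M_1 + 1·M_2 = 6(Δ_1 - Δ_0) = -21
Natural end conditions: M_0 = M_2 = 0.
Hence M_0 = 0, M_1 = -7/2, M_2 = 0.
On [3, 4], p(t) = 2 - 35/6·(t - 3) - 7/4·(t - 3)² + 7/12·(t - 3)³.
With (t - 3) = 3/4: p(15/4) = -797/256.

-3.1133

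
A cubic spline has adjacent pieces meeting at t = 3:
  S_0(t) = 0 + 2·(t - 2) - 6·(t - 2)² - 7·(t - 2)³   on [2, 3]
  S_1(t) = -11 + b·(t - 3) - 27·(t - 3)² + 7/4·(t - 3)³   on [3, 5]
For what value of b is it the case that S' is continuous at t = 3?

S_0'(t) = 2 - 12·(t - 2) - 21·(t - 2)², so S_0'(3) = -31. On the right, S_1'(3) = b, so b = -31.

-31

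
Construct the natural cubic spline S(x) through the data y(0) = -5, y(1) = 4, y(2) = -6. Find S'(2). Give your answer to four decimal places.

Put σ_i = S'' at the i-th knot. Here h = (1, 1) and Δ = (9, -10), so the interior equations h_(i-1)·σ_(i-1) + 2(h_(i-1)+h_i)·σ_i + h_i·σ_(i+1) = 6(Δ_i − Δ_(i-1)) read
  1·σ_0 + 4·σ_1 + 1·σ_2 = 6(Δ_1 - Δ_0) = -114
Natural end conditions: σ_0 = σ_2 = 0.
Solving: σ_0 = 0, σ_1 = -57/2, σ_2 = 0.
On [1, 2], S'(x) = b_1 + 2c_1·(x - 1) + 3d_1·(x - 1)² with b_1 = Δ_1 - h_1(2σ_1 + σ_2)/6 = -1/2, c_1 = σ_1/2 = -57/4, d_1 = (σ_2 - σ_1)/(6h_1) = 19/4. So S'(2) = -59/4.

-14.7500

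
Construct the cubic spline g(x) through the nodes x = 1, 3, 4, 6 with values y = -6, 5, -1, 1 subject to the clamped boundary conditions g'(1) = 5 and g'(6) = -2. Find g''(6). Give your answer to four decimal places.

-11.2813

With M_i denoting the second derivative at x_i, h_i = 2, 1, 2, and Δ_i = (y_(i+1) − y_i)/h_i = 11/2, -6, 1:
  2·M_0 + 6·M_1 + 1·M_2 = 6(Δ_1 - Δ_0) = -69
  1·M_1 + 6·M_2 + 2·M_3 = 6(Δ_2 - Δ_1) = 42
Clamped end conditions give two more equations: 2h_0·M_0 + h_0·M_1 = 6(Δ_0 - g'(1)) = 3 and h_2·M_2 + 2h_2·M_3 = 6(g'(6) - Δ_2) = -18.
Solving: M_0 = 293/32, M_1 = -269/16, M_2 = 217/16, M_3 = -361/32.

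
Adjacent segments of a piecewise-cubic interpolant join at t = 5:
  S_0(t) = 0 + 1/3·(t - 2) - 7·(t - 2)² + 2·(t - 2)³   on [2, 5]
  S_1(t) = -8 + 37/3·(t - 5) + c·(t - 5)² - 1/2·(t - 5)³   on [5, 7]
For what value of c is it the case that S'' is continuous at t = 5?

11

S_0''(t) = -14 + 12·(t - 2), so S_0''(5) = 22. On the right, S_1''(5) = 2c, so c = 11.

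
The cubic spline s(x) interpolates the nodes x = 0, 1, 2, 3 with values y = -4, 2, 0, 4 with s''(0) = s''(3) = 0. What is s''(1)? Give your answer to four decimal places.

-15.2000

Let σ_i = s''(x_i). Step sizes h_i = 1, 1, 1; slopes of the chords Δ_i = (y_(i+1) - y_i)/h_i = 6, -2, 4.
  1·σ_0 + 4·σ_1 + 1·σ_2 = 6(Δ_1 - Δ_0) = -48
  1·σ_1 + 4·σ_2 + 1·σ_3 = 6(Δ_2 - Δ_1) = 36
Natural end conditions: σ_0 = σ_3 = 0.
Solving the tridiagonal system: σ_0 = 0, σ_1 = -76/5, σ_2 = 64/5, σ_3 = 0.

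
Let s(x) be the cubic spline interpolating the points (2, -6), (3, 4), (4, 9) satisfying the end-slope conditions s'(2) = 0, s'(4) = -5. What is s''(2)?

With σ_i denoting the second derivative at x_i, h_i = 1, 1, and Δ_i = (y_(i+1) − y_i)/h_i = 10, 5:
  1·σ_0 + 4·σ_1 + 1·σ_2 = 6(Δ_1 - Δ_0) = -30
Clamped end conditions give two more equations: 2h_0·σ_0 + h_0·σ_1 = 6(Δ_0 - s'(2)) = 60 and h_1·σ_1 + 2h_1·σ_2 = 6(s'(4) - Δ_1) = -60.
Solving: σ_0 = 35, σ_1 = -10, σ_2 = -25.

35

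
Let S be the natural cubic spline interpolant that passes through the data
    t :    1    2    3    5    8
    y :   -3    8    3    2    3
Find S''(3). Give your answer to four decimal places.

Put m_i = S'' at the i-th knot. Here h = (1, 1, 2, 3) and Δ = (11, -5, -1/2, 1/3), so the interior equations h_(i-1)·m_(i-1) + 2(h_(i-1)+h_i)·m_i + h_i·m_(i+1) = 6(Δ_i − Δ_(i-1)) read
  1·m_0 + 4·m_1 + 1·m_2 = 6(Δ_1 - Δ_0) = -96
  1·m_1 + 6·m_2 + 2·m_3 = 6(Δ_2 - Δ_1) = 27
  2·m_2 + 10·m_3 + 3·m_4 = 6(Δ_3 - Δ_2) = 5
Natural end conditions: m_0 = m_4 = 0.
Hence m_0 = 0, m_1 = -2818/107, m_2 = 1000/107, m_3 = -293/214, m_4 = 0.

9.3458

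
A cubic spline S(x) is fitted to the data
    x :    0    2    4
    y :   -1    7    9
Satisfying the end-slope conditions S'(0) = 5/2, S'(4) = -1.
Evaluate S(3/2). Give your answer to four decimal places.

With M_i denoting the second derivative at x_i, h_i = 2, 2, and Δ_i = (y_(i+1) − y_i)/h_i = 4, 1:
  2·M_0 + 8·M_1 + 2·M_2 = 6(Δ_1 - Δ_0) = -18
Clamped end conditions give two more equations: 2h_0·M_0 + h_0·M_1 = 6(Δ_0 - S'(0)) = 9 and h_1·M_1 + 2h_1·M_2 = 6(S'(4) - Δ_1) = -12.
Solving: M_0 = 29/8, M_1 = -11/4, M_2 = -13/8.
On [0, 2], S(x) = -1 + 5/2·x + 29/16·x² - 17/32·x³.
With x = 3/2: S(3/2) = 1289/256.

5.0352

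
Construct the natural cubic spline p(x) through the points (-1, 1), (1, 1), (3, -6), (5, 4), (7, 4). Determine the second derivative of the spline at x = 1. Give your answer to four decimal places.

With M_i denoting the second derivative at x_i, h_i = 2, 2, 2, 2, and Δ_i = (y_(i+1) − y_i)/h_i = 0, -7/2, 5, 0:
  2·M_0 + 8·M_1 + 2·M_2 = 6(Δ_1 - Δ_0) = -21
  2·M_1 + 8·M_2 + 2·M_3 = 6(Δ_2 - Δ_1) = 51
  2·M_2 + 8·M_3 + 2·M_4 = 6(Δ_3 - Δ_2) = -30
Natural end conditions: M_0 = M_4 = 0.
Solving the tridiagonal system: M_0 = 0, M_1 = -549/112, M_2 = 255/28, M_3 = -675/112, M_4 = 0.

-4.9018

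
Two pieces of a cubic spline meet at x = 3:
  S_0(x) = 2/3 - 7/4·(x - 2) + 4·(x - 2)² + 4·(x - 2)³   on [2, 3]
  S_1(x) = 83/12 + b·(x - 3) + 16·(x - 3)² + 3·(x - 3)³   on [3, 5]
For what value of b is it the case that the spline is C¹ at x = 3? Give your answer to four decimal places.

18.2500

S_0'(x) = -7/4 + 8·(x - 2) + 12·(x - 2)², so S_0'(3) = 73/4. On the right, S_1'(3) = b, so b = 73/4.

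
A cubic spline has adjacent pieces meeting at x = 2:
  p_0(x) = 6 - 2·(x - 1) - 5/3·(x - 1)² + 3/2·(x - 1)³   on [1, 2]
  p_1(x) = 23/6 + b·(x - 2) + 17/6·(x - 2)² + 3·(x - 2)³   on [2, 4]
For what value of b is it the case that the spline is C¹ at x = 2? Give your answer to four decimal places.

-0.8333

p_0'(x) = -2 - 10/3·(x - 1) + 9/2·(x - 1)², so p_0'(2) = -5/6. On the right, p_1'(2) = b, so b = -5/6.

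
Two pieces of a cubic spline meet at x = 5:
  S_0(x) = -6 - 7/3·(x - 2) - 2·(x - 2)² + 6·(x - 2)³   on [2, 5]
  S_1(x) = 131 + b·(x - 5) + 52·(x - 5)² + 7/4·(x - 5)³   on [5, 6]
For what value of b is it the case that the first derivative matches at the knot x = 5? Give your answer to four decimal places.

S_0'(x) = -7/3 - 4·(x - 2) + 18·(x - 2)², so S_0'(5) = 443/3. On the right, S_1'(5) = b, so b = 443/3.

147.6667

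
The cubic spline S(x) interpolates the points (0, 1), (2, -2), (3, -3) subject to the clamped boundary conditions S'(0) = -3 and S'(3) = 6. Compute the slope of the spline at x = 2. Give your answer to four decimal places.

-3.2500

Let M_i = S''(x_i). Step sizes h_i = 2, 1; slopes of the chords Δ_i = (y_(i+1) - y_i)/h_i = -3/2, -1.
  2·M_0 + 6·M_1 + 1·M_2 = 6(Δ_1 - Δ_0) = 3
Clamped end conditions give two more equations: 2h_0·M_0 + h_0·M_1 = 6(Δ_0 - S'(0)) = 9 and h_1·M_1 + 2h_1·M_2 = 6(S'(3) - Δ_1) = 42.
Solving the tridiagonal system: M_0 = 19/4, M_1 = -5, M_2 = 47/2.
On [2, 3], S'(x) = b_1 + 2c_1·(x - 2) + 3d_1·(x - 2)² with b_1 = Δ_1 - h_1(2M_1 + M_2)/6 = -13/4, c_1 = M_1/2 = -5/2, d_1 = (M_2 - M_1)/(6h_1) = 19/4. So S'(2) = -13/4.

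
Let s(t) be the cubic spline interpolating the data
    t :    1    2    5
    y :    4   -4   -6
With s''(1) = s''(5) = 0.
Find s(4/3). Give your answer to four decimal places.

1.0617

Let σ_i = s''(x_i). Step sizes h_i = 1, 3; slopes of the chords Δ_i = (y_(i+1) - y_i)/h_i = -8, -2/3.
  1·σ_0 + 8·σ_1 + 3·σ_2 = 6(Δ_1 - Δ_0) = 44
Natural end conditions: σ_0 = σ_2 = 0.
Hence σ_0 = 0, σ_1 = 11/2, σ_2 = 0.
On [1, 2], s(t) = 4 - 107/12·(t - 1) + 0·(t - 1)² + 11/12·(t - 1)³.
With (t - 1) = 1/3: s(4/3) = 86/81.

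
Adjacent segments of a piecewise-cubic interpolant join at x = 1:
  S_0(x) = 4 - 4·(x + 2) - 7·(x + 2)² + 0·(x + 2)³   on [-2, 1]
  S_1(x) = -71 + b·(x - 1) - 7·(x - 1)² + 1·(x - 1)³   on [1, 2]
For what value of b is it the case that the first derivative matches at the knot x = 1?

S_0'(x) = -4 - 14·(x + 2) + 0·(x + 2)², so S_0'(1) = -46. On the right, S_1'(1) = b, so b = -46.

-46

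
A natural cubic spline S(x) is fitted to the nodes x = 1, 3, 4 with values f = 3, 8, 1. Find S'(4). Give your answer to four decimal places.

With M_i denoting the second derivative at x_i, h_i = 2, 1, and Δ_i = (y_(i+1) − y_i)/h_i = 5/2, -7:
  2·M_0 + 6·M_1 + 1·M_2 = 6(Δ_1 - Δ_0) = -57
Natural end conditions: M_0 = M_2 = 0.
Forward elimination and back-substitution give M_0 = 0, M_1 = -19/2, M_2 = 0.
On [3, 4], S'(x) = b_1 + 2c_1·(x - 3) + 3d_1·(x - 3)² with b_1 = Δ_1 - h_1(2M_1 + M_2)/6 = -23/6, c_1 = M_1/2 = -19/4, d_1 = (M_2 - M_1)/(6h_1) = 19/12. So S'(4) = -103/12.

-8.5833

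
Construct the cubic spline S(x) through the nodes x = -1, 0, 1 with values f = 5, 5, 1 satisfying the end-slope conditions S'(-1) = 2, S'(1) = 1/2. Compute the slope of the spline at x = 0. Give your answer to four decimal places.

With M_i denoting the second derivative at x_i, h_i = 1, 1, and Δ_i = (y_(i+1) − y_i)/h_i = 0, -4:
  1·M_0 + 4·M_1 + 1·M_2 = 6(Δ_1 - Δ_0) = -24
Clamped end conditions give two more equations: 2h_0·M_0 + h_0·M_1 = 6(Δ_0 - S'(-1)) = -12 and h_1·M_1 + 2h_1·M_2 = 6(S'(1) - Δ_1) = 27.
Forward elimination and back-substitution give M_0 = -3/4, M_1 = -21/2, M_2 = 75/4.
On [0, 1], S'(x) = b_1 + 2c_1·x + 3d_1·x² with b_1 = Δ_1 - h_1(2M_1 + M_2)/6 = -29/8, c_1 = M_1/2 = -21/4, d_1 = (M_2 - M_1)/(6h_1) = 39/8. So S'(0) = -29/8.

-3.6250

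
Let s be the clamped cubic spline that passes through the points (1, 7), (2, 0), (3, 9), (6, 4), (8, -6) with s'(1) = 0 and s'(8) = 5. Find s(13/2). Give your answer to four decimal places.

Let σ_i = s''(x_i). Step sizes h_i = 1, 1, 3, 2; slopes of the chords Δ_i = (y_(i+1) - y_i)/h_i = -7, 9, -5/3, -5.
  1·σ_0 + 4·σ_1 + 1·σ_2 = 6(Δ_1 - Δ_0) = 96
  1·σ_1 + 8·σ_2 + 3·σ_3 = 6(Δ_2 - Δ_1) = -64
  3·σ_2 + 10·σ_3 + 2·σ_4 = 6(Δ_3 - Δ_2) = -20
Clamped end conditions give two more equations: 2h_0·σ_0 + h_0·σ_1 = 6(Δ_0 - s'(1)) = -42 and h_3·σ_3 + 2h_3·σ_4 = 6(s'(8) - Δ_3) = 60.
Hence σ_0 = -5560/141, σ_1 = 5198/141, σ_2 = -1696/141, σ_3 = -218/141, σ_4 = 2224/141.
On [6, 8], s(x) = 4 - 1301/141·(x - 6) - 109/141·(x - 6)² + 407/282·(x - 6)³.
With (x - 6) = 1/2: s(13/2) = -471/752.

-0.6263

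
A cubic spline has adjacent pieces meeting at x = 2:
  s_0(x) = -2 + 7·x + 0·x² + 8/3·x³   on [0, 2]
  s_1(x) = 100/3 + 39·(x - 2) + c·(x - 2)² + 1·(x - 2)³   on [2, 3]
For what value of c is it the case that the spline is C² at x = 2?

16

s_0''(x) = 0 + 16·x, so s_0''(2) = 32. On the right, s_1''(2) = 2c, so c = 16.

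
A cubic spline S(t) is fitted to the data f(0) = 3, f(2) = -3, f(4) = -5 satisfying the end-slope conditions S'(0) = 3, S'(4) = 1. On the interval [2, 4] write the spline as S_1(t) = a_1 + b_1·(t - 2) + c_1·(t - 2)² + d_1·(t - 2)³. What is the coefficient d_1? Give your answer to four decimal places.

-0.2500

Write σ_i for S''(x_i). With h_i = 2, 2 and divided differences Δ_i = -3, -1, the continuity of S' gives the tridiagonal system
  2·σ_0 + 8·σ_1 + 2·σ_2 = 6(Δ_1 - Δ_0) = 12
Clamped end conditions give two more equations: 2h_0·σ_0 + h_0·σ_1 = 6(Δ_0 - S'(0)) = -36 and h_1·σ_1 + 2h_1·σ_2 = 6(S'(4) - Δ_1) = 12.
Hence σ_0 = -11, σ_1 = 4, σ_2 = 1.
On [2, 4], with S_1(t) = a_1 + b_1·(t - 2) + c_1·(t - 2)² + d_1·(t - 2)³: c_1 = σ_1/2 = 2, d_1 = (σ_2 - σ_1)/(6h_1) = -1/4, b_1 = Δ_1 - h_1(2σ_1 + σ_2)/6 = -4.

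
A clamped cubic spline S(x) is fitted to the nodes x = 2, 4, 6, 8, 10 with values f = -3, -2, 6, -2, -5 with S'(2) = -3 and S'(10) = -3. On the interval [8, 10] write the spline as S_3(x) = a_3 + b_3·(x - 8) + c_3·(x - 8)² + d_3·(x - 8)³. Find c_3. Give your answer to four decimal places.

2.5714

Write σ_i for S''(x_i). With h_i = 2, 2, 2, 2 and divided differences Δ_i = 1/2, 4, -4, -3/2, the continuity of S' gives the tridiagonal system
  2·σ_0 + 8·σ_1 + 2·σ_2 = 6(Δ_1 - Δ_0) = 21
  2·σ_1 + 8·σ_2 + 2·σ_3 = 6(Δ_2 - Δ_1) = -48
  2·σ_2 + 8·σ_3 + 2·σ_4 = 6(Δ_3 - Δ_2) = 15
Clamped end conditions give two more equations: 2h_0·σ_0 + h_0·σ_1 = 6(Δ_0 - S'(2)) = 21 and h_3·σ_3 + 2h_3·σ_4 = 6(S'(10) - Δ_3) = -9.
Solving: σ_0 = 93/28, σ_1 = 27/7, σ_2 = -33/4, σ_3 = 36/7, σ_4 = -135/28.
On [8, 10], with S_3(x) = a_3 + b_3·(x - 8) + c_3·(x - 8)² + d_3·(x - 8)³: c_3 = σ_3/2 = 18/7, d_3 = (σ_4 - σ_3)/(6h_3) = -93/112, b_3 = Δ_3 - h_3(2σ_3 + σ_4)/6 = -93/28.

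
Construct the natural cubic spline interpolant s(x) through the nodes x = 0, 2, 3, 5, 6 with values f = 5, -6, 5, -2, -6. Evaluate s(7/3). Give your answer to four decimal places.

-2.5763

Write σ_i for s''(x_i). With h_i = 2, 1, 2, 1 and divided differences Δ_i = -11/2, 11, -7/2, -4, the continuity of s' gives the tridiagonal system
  2·σ_0 + 6·σ_1 + 1·σ_2 = 6(Δ_1 - Δ_0) = 99
  1·σ_1 + 6·σ_2 + 2·σ_3 = 6(Δ_2 - Δ_1) = -87
  2·σ_2 + 6·σ_3 + 1·σ_4 = 6(Δ_3 - Δ_2) = -3
Natural end conditions: σ_0 = σ_4 = 0.
Hence σ_0 = 0, σ_1 = 614/31, σ_2 = -615/31, σ_3 = 379/62, σ_4 = 0.
On [2, 3], s(x) = -6 + 1433/186·(x - 2) + 307/31·(x - 2)² - 1229/186·(x - 2)³.
With (x - 2) = 1/3: s(7/3) = -6469/2511.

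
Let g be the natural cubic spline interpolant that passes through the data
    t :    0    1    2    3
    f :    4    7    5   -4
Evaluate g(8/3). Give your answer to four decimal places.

-0.5457

Put σ_i = g'' at the i-th knot. Here h = (1, 1, 1) and Δ = (3, -2, -9), so the interior equations h_(i-1)·σ_(i-1) + 2(h_(i-1)+h_i)·σ_i + h_i·σ_(i+1) = 6(Δ_i − Δ_(i-1)) read
  1·σ_0 + 4·σ_1 + 1·σ_2 = 6(Δ_1 - Δ_0) = -30
  1·σ_1 + 4·σ_2 + 1·σ_3 = 6(Δ_2 - Δ_1) = -42
Natural end conditions: σ_0 = σ_3 = 0.
Solving: σ_0 = 0, σ_1 = -26/5, σ_2 = -46/5, σ_3 = 0.
On [2, 3], g(t) = 5 - 89/15·(t - 2) - 23/5·(t - 2)² + 23/15·(t - 2)³.
With (t - 2) = 2/3: g(8/3) = -221/405.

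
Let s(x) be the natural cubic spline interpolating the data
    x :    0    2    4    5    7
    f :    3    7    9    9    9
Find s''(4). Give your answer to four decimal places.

Let m_i = s''(x_i). Step sizes h_i = 2, 2, 1, 2; slopes of the chords Δ_i = (y_(i+1) - y_i)/h_i = 2, 1, 0, 0.
  2·m_0 + 8·m_1 + 2·m_2 = 6(Δ_1 - Δ_0) = -6
  2·m_1 + 6·m_2 + 1·m_3 = 6(Δ_2 - Δ_1) = -6
  1·m_2 + 6·m_3 + 2·m_4 = 6(Δ_3 - Δ_2) = 0
Natural end conditions: m_0 = m_4 = 0.
Solving: m_0 = 0, m_1 = -69/128, m_2 = -27/32, m_3 = 9/64, m_4 = 0.

-0.8438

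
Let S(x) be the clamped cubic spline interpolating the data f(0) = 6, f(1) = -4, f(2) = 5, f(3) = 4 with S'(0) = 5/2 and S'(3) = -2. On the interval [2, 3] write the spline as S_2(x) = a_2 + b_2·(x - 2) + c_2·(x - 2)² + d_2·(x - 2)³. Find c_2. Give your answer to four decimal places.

-15.6000

With M_i denoting the second derivative at x_i, h_i = 1, 1, 1, and Δ_i = (y_(i+1) − y_i)/h_i = -10, 9, -1:
  1·M_0 + 4·M_1 + 1·M_2 = 6(Δ_1 - Δ_0) = 114
  1·M_1 + 4·M_2 + 1·M_3 = 6(Δ_2 - Δ_1) = -60
Clamped end conditions give two more equations: 2h_0·M_0 + h_0·M_1 = 6(Δ_0 - S'(0)) = -75 and h_2·M_2 + 2h_2·M_3 = 6(S'(3) - Δ_2) = -6.
Solving the tridiagonal system: M_0 = -318/5, M_1 = 261/5, M_2 = -156/5, M_3 = 63/5.
On [2, 3], with S_2(x) = a_2 + b_2·(x - 2) + c_2·(x - 2)² + d_2·(x - 2)³: c_2 = M_2/2 = -78/5, d_2 = (M_3 - M_2)/(6h_2) = 73/10, b_2 = Δ_2 - h_2(2M_2 + M_3)/6 = 73/10.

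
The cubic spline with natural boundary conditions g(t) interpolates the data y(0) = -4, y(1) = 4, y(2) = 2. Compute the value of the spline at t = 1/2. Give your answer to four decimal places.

0.9375

Let M_i = g''(x_i). Step sizes h_i = 1, 1; slopes of the chords Δ_i = (y_(i+1) - y_i)/h_i = 8, -2.
  1·M_0 + 4·M_1 + 1·M_2 = 6(Δ_1 - Δ_0) = -60
Natural end conditions: M_0 = M_2 = 0.
Solving: M_0 = 0, M_1 = -15, M_2 = 0.
On [0, 1], g(t) = -4 + 21/2·t + 0·t² - 5/2·t³.
With t = 1/2: g(1/2) = 15/16.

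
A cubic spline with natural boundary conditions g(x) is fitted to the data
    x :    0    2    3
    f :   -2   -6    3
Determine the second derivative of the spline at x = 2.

11

Let M_i = g''(x_i). Step sizes h_i = 2, 1; slopes of the chords Δ_i = (y_(i+1) - y_i)/h_i = -2, 9.
  2·M_0 + 6·M_1 + 1·M_2 = 6(Δ_1 - Δ_0) = 66
Natural end conditions: M_0 = M_2 = 0.
Solving: M_0 = 0, M_1 = 11, M_2 = 0.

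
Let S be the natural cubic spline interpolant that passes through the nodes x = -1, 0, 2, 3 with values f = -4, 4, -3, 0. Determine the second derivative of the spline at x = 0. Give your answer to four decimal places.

-15.3750

Write M_i for S''(x_i). With h_i = 1, 2, 1 and divided differences Δ_i = 8, -7/2, 3, the continuity of S' gives the tridiagonal system
  1·M_0 + 6·M_1 + 2·M_2 = 6(Δ_1 - Δ_0) = -69
  2·M_1 + 6·M_2 + 1·M_3 = 6(Δ_2 - Δ_1) = 39
Natural end conditions: M_0 = M_3 = 0.
Forward elimination and back-substitution give M_0 = 0, M_1 = -123/8, M_2 = 93/8, M_3 = 0.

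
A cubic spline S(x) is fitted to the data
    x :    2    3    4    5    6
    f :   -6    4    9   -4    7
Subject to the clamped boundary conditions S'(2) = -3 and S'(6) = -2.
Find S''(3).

Put M_i = S'' at the i-th knot. Here h = (1, 1, 1, 1) and Δ = (10, 5, -13, 11), so the interior equations h_(i-1)·M_(i-1) + 2(h_(i-1)+h_i)·M_i + h_i·M_(i+1) = 6(Δ_i − Δ_(i-1)) read
  1·M_0 + 4·M_1 + 1·M_2 = 6(Δ_1 - Δ_0) = -30
  1·M_1 + 4·M_2 + 1·M_3 = 6(Δ_2 - Δ_1) = -108
  1·M_2 + 4·M_3 + 1·M_4 = 6(Δ_3 - Δ_2) = 144
Clamped end conditions give two more equations: 2h_0·M_0 + h_0·M_1 = 6(Δ_0 - S'(2)) = 78 and h_3·M_3 + 2h_3·M_4 = 6(S'(6) - Δ_3) = -78.
Forward elimination and back-substitution give M_0 = 43, M_1 = -8, M_2 = -41, M_3 = 64, M_4 = -71.

-8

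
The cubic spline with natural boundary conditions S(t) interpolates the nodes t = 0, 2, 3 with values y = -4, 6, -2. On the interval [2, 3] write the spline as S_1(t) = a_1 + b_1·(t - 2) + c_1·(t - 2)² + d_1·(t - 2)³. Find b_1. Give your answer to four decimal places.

With M_i denoting the second derivative at x_i, h_i = 2, 1, and Δ_i = (y_(i+1) − y_i)/h_i = 5, -8:
  2·M_0 + 6·M_1 + 1·M_2 = 6(Δ_1 - Δ_0) = -78
Natural end conditions: M_0 = M_2 = 0.
Solving the tridiagonal system: M_0 = 0, M_1 = -13, M_2 = 0.
On [2, 3], with S_1(t) = a_1 + b_1·(t - 2) + c_1·(t - 2)² + d_1·(t - 2)³: c_1 = M_1/2 = -13/2, d_1 = (M_2 - M_1)/(6h_1) = 13/6, b_1 = Δ_1 - h_1(2M_1 + M_2)/6 = -11/3.

-3.6667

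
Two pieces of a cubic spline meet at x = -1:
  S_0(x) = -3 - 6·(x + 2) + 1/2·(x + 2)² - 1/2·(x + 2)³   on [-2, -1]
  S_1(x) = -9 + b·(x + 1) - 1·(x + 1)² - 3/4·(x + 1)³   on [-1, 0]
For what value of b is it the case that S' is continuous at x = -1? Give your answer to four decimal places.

S_0'(x) = -6 + 1·(x + 2) - 3/2·(x + 2)², so S_0'(-1) = -13/2. On the right, S_1'(-1) = b, so b = -13/2.

-6.5000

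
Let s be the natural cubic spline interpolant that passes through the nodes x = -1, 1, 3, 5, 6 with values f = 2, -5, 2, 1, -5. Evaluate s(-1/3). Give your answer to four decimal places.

Put m_i = s'' at the i-th knot. Here h = (2, 2, 2, 1) and Δ = (-7/2, 7/2, -1/2, -6), so the interior equations h_(i-1)·m_(i-1) + 2(h_(i-1)+h_i)·m_i + h_i·m_(i+1) = 6(Δ_i − Δ_(i-1)) read
  2·m_0 + 8·m_1 + 2·m_2 = 6(Δ_1 - Δ_0) = 42
  2·m_1 + 8·m_2 + 2·m_3 = 6(Δ_2 - Δ_1) = -24
  2·m_2 + 6·m_3 + 1·m_4 = 6(Δ_3 - Δ_2) = -33
Natural end conditions: m_0 = m_4 = 0.
Solving the tridiagonal system: m_0 = 0, m_1 = 501/82, m_2 = -141/41, m_3 = -357/82, m_4 = 0.
On [-1, 1], s(x) = 2 - 227/41·(x + 1) + 0·(x + 1)² + 167/328·(x + 1)³.
With (x + 1) = 2/3: s(-1/3) = -1705/1107.

-1.5402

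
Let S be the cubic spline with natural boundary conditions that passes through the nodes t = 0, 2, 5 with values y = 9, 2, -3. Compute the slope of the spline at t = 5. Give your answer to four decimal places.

Let M_i = S''(x_i). Step sizes h_i = 2, 3; slopes of the chords Δ_i = (y_(i+1) - y_i)/h_i = -7/2, -5/3.
  2·M_0 + 10·M_1 + 3·M_2 = 6(Δ_1 - Δ_0) = 11
Natural end conditions: M_0 = M_2 = 0.
Forward elimination and back-substitution give M_0 = 0, M_1 = 11/10, M_2 = 0.
On [2, 5], S'(t) = b_1 + 2c_1·(t - 2) + 3d_1·(t - 2)² with b_1 = Δ_1 - h_1(2M_1 + M_2)/6 = -83/30, c_1 = M_1/2 = 11/20, d_1 = (M_2 - M_1)/(6h_1) = -11/180. So S'(5) = -67/60.

-1.1167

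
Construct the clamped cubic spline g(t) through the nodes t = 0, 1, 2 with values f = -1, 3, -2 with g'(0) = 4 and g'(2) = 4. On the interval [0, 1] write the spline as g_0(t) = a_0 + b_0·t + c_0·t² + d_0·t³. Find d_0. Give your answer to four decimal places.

-6.7500

Let m_i = g''(x_i). Step sizes h_i = 1, 1; slopes of the chords Δ_i = (y_(i+1) - y_i)/h_i = 4, -5.
  1·m_0 + 4·m_1 + 1·m_2 = 6(Δ_1 - Δ_0) = -54
Clamped end conditions give two more equations: 2h_0·m_0 + h_0·m_1 = 6(Δ_0 - g'(0)) = 0 and h_1·m_1 + 2h_1·m_2 = 6(g'(2) - Δ_1) = 54.
Solving the tridiagonal system: m_0 = 27/2, m_1 = -27, m_2 = 81/2.
On [0, 1], with g_0(t) = a_0 + b_0·t + c_0·t² + d_0·t³: c_0 = m_0/2 = 27/4, d_0 = (m_1 - m_0)/(6h_0) = -27/4, b_0 = Δ_0 - h_0(2m_0 + m_1)/6 = 4.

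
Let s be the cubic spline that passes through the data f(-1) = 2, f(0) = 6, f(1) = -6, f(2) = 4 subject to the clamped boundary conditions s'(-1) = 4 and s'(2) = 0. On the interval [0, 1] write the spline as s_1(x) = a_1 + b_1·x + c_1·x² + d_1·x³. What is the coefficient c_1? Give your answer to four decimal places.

Let m_i = s''(x_i). Step sizes h_i = 1, 1, 1; slopes of the chords Δ_i = (y_(i+1) - y_i)/h_i = 4, -12, 10.
  1·m_0 + 4·m_1 + 1·m_2 = 6(Δ_1 - Δ_0) = -96
  1·m_1 + 4·m_2 + 1·m_3 = 6(Δ_2 - Δ_1) = 132
Clamped end conditions give two more equations: 2h_0·m_0 + h_0·m_1 = 6(Δ_0 - s'(-1)) = 0 and h_2·m_2 + 2h_2·m_3 = 6(s'(2) - Δ_2) = -60.
Solving the tridiagonal system: m_0 = 332/15, m_1 = -664/15, m_2 = 884/15, m_3 = -892/15.
On [0, 1], with s_1(x) = a_1 + b_1·x + c_1·x² + d_1·x³: c_1 = m_1/2 = -332/15, d_1 = (m_2 - m_1)/(6h_1) = 86/5, b_1 = Δ_1 - h_1(2m_1 + m_2)/6 = -106/15.

-22.1333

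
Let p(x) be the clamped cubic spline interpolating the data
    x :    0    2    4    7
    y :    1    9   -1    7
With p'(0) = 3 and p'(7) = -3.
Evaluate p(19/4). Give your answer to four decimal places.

Let m_i = p''(x_i). Step sizes h_i = 2, 2, 3; slopes of the chords Δ_i = (y_(i+1) - y_i)/h_i = 4, -5, 8/3.
  2·m_0 + 8·m_1 + 2·m_2 = 6(Δ_1 - Δ_0) = -54
  2·m_1 + 10·m_2 + 3·m_3 = 6(Δ_2 - Δ_1) = 46
Clamped end conditions give two more equations: 2h_0·m_0 + h_0·m_1 = 6(Δ_0 - p'(0)) = 6 and h_2·m_2 + 2h_2·m_3 = 6(p'(7) - Δ_2) = -34.
Hence m_0 = 7, m_1 = -11, m_2 = 10, m_3 = -32/3.
On [4, 7], p(x) = -1 - 2·(x - 4) + 5·(x - 4)² - 31/27·(x - 4)³.
With (x - 4) = 3/4: p(19/4) = -11/64.

-0.1719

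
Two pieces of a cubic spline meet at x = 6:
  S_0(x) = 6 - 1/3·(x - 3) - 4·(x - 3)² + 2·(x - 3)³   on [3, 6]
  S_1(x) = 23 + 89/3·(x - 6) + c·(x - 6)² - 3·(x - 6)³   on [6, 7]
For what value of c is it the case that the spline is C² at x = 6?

S_0''(x) = -8 + 12·(x - 3), so S_0''(6) = 28. On the right, S_1''(6) = 2c, so c = 14.

14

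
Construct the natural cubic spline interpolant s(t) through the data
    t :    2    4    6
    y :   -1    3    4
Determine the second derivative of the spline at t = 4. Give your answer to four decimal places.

-1.1250

Write M_i for s''(x_i). With h_i = 2, 2 and divided differences Δ_i = 2, 1/2, the continuity of s' gives the tridiagonal system
  2·M_0 + 8·M_1 + 2·M_2 = 6(Δ_1 - Δ_0) = -9
Natural end conditions: M_0 = M_2 = 0.
Hence M_0 = 0, M_1 = -9/8, M_2 = 0.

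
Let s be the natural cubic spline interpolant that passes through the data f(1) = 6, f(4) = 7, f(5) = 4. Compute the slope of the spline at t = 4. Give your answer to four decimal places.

Put σ_i = s'' at the i-th knot. Here h = (3, 1) and Δ = (1/3, -3), so the interior equations h_(i-1)·σ_(i-1) + 2(h_(i-1)+h_i)·σ_i + h_i·σ_(i+1) = 6(Δ_i − Δ_(i-1)) read
  3·σ_0 + 8·σ_1 + 1·σ_2 = 6(Δ_1 - Δ_0) = -20
Natural end conditions: σ_0 = σ_2 = 0.
Forward elimination and back-substitution give σ_0 = 0, σ_1 = -5/2, σ_2 = 0.
On [4, 5], s'(t) = b_1 + 2c_1·(t - 4) + 3d_1·(t - 4)² with b_1 = Δ_1 - h_1(2σ_1 + σ_2)/6 = -13/6, c_1 = σ_1/2 = -5/4, d_1 = (σ_2 - σ_1)/(6h_1) = 5/12. So s'(4) = -13/6.

-2.1667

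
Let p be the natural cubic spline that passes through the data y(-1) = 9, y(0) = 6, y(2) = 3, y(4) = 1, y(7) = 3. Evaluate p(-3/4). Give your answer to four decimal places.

8.1877

Let σ_i = p''(x_i). Step sizes h_i = 1, 2, 2, 3; slopes of the chords Δ_i = (y_(i+1) - y_i)/h_i = -3, -3/2, -1, 2/3.
  1·σ_0 + 6·σ_1 + 2·σ_2 = 6(Δ_1 - Δ_0) = 9
  2·σ_1 + 8·σ_2 + 2·σ_3 = 6(Δ_2 - Δ_1) = 3
  2·σ_2 + 10·σ_3 + 3·σ_4 = 6(Δ_3 - Δ_2) = 10
Natural end conditions: σ_0 = σ_4 = 0.
Forward elimination and back-substitution give σ_0 = 0, σ_1 = 83/52, σ_2 = -15/52, σ_3 = 55/52, σ_4 = 0.
On [-1, 0], p(x) = 9 - 1019/312·(x + 1) + 0·(x + 1)² + 83/312·(x + 1)³.
With (x + 1) = 1/4: p(-3/4) = 54497/6656.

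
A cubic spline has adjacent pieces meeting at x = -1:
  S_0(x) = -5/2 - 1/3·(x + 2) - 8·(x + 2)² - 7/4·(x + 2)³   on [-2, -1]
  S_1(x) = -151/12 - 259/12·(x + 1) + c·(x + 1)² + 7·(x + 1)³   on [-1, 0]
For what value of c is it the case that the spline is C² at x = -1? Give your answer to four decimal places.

-13.2500

S_0''(x) = -16 - 21/2·(x + 2), so S_0''(-1) = -53/2. On the right, S_1''(-1) = 2c, so c = -53/4.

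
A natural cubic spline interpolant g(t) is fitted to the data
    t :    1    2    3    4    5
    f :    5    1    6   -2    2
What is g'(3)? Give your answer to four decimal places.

-1.8750

Write σ_i for g''(x_i). With h_i = 1, 1, 1, 1 and divided differences Δ_i = -4, 5, -8, 4, the continuity of g' gives the tridiagonal system
  1·σ_0 + 4·σ_1 + 1·σ_2 = 6(Δ_1 - Δ_0) = 54
  1·σ_1 + 4·σ_2 + 1·σ_3 = 6(Δ_2 - Δ_1) = -78
  1·σ_2 + 4·σ_3 + 1·σ_4 = 6(Δ_3 - Δ_2) = 72
Natural end conditions: σ_0 = σ_4 = 0.
Solving the tridiagonal system: σ_0 = 0, σ_1 = 597/28, σ_2 = -219/7, σ_3 = 723/28, σ_4 = 0.
On [3, 4], g'(t) = b_2 + 2c_2·(t - 3) + 3d_2·(t - 3)² with b_2 = Δ_2 - h_2(2σ_2 + σ_3)/6 = -15/8, c_2 = σ_2/2 = -219/14, d_2 = (σ_3 - σ_2)/(6h_2) = 533/56. So g'(3) = -15/8.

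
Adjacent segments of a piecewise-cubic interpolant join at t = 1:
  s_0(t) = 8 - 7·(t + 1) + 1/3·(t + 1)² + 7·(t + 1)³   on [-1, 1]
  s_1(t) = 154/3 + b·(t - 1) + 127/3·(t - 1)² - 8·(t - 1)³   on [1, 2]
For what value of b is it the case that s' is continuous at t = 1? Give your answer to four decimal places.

78.3333

s_0'(t) = -7 + 2/3·(t + 1) + 21·(t + 1)², so s_0'(1) = 235/3. On the right, s_1'(1) = b, so b = 235/3.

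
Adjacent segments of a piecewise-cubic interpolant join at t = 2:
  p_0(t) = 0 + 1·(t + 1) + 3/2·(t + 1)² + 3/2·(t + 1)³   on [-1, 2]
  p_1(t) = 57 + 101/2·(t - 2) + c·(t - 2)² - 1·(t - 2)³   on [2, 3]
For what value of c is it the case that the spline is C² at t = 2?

p_0''(t) = 3 + 9·(t + 1), so p_0''(2) = 30. On the right, p_1''(2) = 2c, so c = 15.

15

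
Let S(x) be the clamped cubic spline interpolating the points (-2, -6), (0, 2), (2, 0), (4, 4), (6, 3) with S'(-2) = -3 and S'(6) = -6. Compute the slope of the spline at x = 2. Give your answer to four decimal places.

Put M_i = S'' at the i-th knot. Here h = (2, 2, 2, 2) and Δ = (4, -1, 2, -1/2), so the interior equations h_(i-1)·M_(i-1) + 2(h_(i-1)+h_i)·M_i + h_i·M_(i+1) = 6(Δ_i − Δ_(i-1)) read
  2·M_0 + 8·M_1 + 2·M_2 = 6(Δ_1 - Δ_0) = -30
  2·M_1 + 8·M_2 + 2·M_3 = 6(Δ_2 - Δ_1) = 18
  2·M_2 + 8·M_3 + 2·M_4 = 6(Δ_3 - Δ_2) = -15
Clamped end conditions give two more equations: 2h_0·M_0 + h_0·M_1 = 6(Δ_0 - S'(-2)) = 42 and h_3·M_3 + 2h_3·M_4 = 6(S'(6) - Δ_3) = -33.
Solving: M_0 = 237/16, M_1 = -69/8, M_2 = 75/16, M_3 = -9/8, M_4 = -123/16.
On [2, 4], S'(x) = b_2 + 2c_2·(x - 2) + 3d_2·(x - 2)² with b_2 = Δ_2 - h_2(2M_2 + M_3)/6 = -3/4, c_2 = M_2/2 = 75/32, d_2 = (M_3 - M_2)/(6h_2) = -31/64. So S'(2) = -3/4.

-0.7500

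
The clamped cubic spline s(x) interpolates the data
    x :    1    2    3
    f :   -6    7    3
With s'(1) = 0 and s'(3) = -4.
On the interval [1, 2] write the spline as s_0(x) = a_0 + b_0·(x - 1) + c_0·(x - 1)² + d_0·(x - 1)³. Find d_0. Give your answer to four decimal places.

-18.2500

With σ_i denoting the second derivative at x_i, h_i = 1, 1, and Δ_i = (y_(i+1) − y_i)/h_i = 13, -4:
  1·σ_0 + 4·σ_1 + 1·σ_2 = 6(Δ_1 - Δ_0) = -102
Clamped end conditions give two more equations: 2h_0·σ_0 + h_0·σ_1 = 6(Δ_0 - s'(1)) = 78 and h_1·σ_1 + 2h_1·σ_2 = 6(s'(3) - Δ_1) = 0.
Hence σ_0 = 125/2, σ_1 = -47, σ_2 = 47/2.
On [1, 2], with s_0(x) = a_0 + b_0·(x - 1) + c_0·(x - 1)² + d_0·(x - 1)³: c_0 = σ_0/2 = 125/4, d_0 = (σ_1 - σ_0)/(6h_0) = -73/4, b_0 = Δ_0 - h_0(2σ_0 + σ_1)/6 = 0.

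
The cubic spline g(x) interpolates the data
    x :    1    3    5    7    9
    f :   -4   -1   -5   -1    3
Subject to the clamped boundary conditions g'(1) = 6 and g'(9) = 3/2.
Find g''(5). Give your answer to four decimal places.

3.7500

With σ_i denoting the second derivative at x_i, h_i = 2, 2, 2, 2, and Δ_i = (y_(i+1) − y_i)/h_i = 3/2, -2, 2, 2:
  2·σ_0 + 8·σ_1 + 2·σ_2 = 6(Δ_1 - Δ_0) = -21
  2·σ_1 + 8·σ_2 + 2·σ_3 = 6(Δ_2 - Δ_1) = 24
  2·σ_2 + 8·σ_3 + 2·σ_4 = 6(Δ_3 - Δ_2) = 0
Clamped end conditions give two more equations: 2h_0·σ_0 + h_0·σ_1 = 6(Δ_0 - g'(1)) = -27 and h_3·σ_3 + 2h_3·σ_4 = 6(g'(9) - Δ_3) = -3.
Solving the tridiagonal system: σ_0 = -159/28, σ_1 = -15/7, σ_2 = 15/4, σ_3 = -6/7, σ_4 = -9/28.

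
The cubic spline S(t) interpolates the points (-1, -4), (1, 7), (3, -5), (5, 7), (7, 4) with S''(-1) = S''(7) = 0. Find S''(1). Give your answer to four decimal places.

-12.2143

Write M_i for S''(x_i). With h_i = 2, 2, 2, 2 and divided differences Δ_i = 11/2, -6, 6, -3/2, the continuity of S' gives the tridiagonal system
  2·M_0 + 8·M_1 + 2·M_2 = 6(Δ_1 - Δ_0) = -69
  2·M_1 + 8·M_2 + 2·M_3 = 6(Δ_2 - Δ_1) = 72
  2·M_2 + 8·M_3 + 2·M_4 = 6(Δ_3 - Δ_2) = -45
Natural end conditions: M_0 = M_4 = 0.
Hence M_0 = 0, M_1 = -171/14, M_2 = 201/14, M_3 = -129/14, M_4 = 0.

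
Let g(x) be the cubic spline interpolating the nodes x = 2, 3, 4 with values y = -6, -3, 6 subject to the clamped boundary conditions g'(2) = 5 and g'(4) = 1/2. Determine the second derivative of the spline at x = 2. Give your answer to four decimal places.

Write M_i for g''(x_i). With h_i = 1, 1 and divided differences Δ_i = 3, 9, the continuity of g' gives the tridiagonal system
  1·M_0 + 4·M_1 + 1·M_2 = 6(Δ_1 - Δ_0) = 36
Clamped end conditions give two more equations: 2h_0·M_0 + h_0·M_1 = 6(Δ_0 - g'(2)) = -12 and h_1·M_1 + 2h_1·M_2 = 6(g'(4) - Δ_1) = -51.
Hence M_0 = -69/4, M_1 = 45/2, M_2 = -147/4.

-17.2500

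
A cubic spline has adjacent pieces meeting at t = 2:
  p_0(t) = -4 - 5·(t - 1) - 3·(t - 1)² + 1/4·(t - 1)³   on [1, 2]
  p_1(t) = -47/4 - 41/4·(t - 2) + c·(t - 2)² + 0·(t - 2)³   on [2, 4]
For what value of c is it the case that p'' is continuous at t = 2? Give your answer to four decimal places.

p_0''(t) = -6 + 3/2·(t - 1), so p_0''(2) = -9/2. On the right, p_1''(2) = 2c, so c = -9/4.

-2.2500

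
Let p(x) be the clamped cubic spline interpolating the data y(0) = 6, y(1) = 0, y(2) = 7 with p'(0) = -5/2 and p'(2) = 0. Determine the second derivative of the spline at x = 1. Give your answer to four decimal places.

Put M_i = p'' at the i-th knot. Here h = (1, 1) and Δ = (-6, 7), so the interior equations h_(i-1)·M_(i-1) + 2(h_(i-1)+h_i)·M_i + h_i·M_(i+1) = 6(Δ_i − Δ_(i-1)) read
  1·M_0 + 4·M_1 + 1·M_2 = 6(Δ_1 - Δ_0) = 78
Clamped end conditions give two more equations: 2h_0·M_0 + h_0·M_1 = 6(Δ_0 - p'(0)) = -21 and h_1·M_1 + 2h_1·M_2 = 6(p'(2) - Δ_1) = -42.
Solving: M_0 = -115/4, M_1 = 73/2, M_2 = -157/4.

36.5000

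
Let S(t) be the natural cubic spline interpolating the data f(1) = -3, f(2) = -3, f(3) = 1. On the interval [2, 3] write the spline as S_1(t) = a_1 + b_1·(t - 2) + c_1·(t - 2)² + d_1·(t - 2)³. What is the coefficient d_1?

Write σ_i for S''(x_i). With h_i = 1, 1 and divided differences Δ_i = 0, 4, the continuity of S' gives the tridiagonal system
  1·σ_0 + 4·σ_1 + 1·σ_2 = 6(Δ_1 - Δ_0) = 24
Natural end conditions: σ_0 = σ_2 = 0.
Solving the tridiagonal system: σ_0 = 0, σ_1 = 6, σ_2 = 0.
On [2, 3], with S_1(t) = a_1 + b_1·(t - 2) + c_1·(t - 2)² + d_1·(t - 2)³: c_1 = σ_1/2 = 3, d_1 = (σ_2 - σ_1)/(6h_1) = -1, b_1 = Δ_1 - h_1(2σ_1 + σ_2)/6 = 2.

-1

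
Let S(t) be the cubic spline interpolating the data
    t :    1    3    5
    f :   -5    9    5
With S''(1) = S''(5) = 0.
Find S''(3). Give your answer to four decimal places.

-6.7500

Put m_i = S'' at the i-th knot. Here h = (2, 2) and Δ = (7, -2), so the interior equations h_(i-1)·m_(i-1) + 2(h_(i-1)+h_i)·m_i + h_i·m_(i+1) = 6(Δ_i − Δ_(i-1)) read
  2·m_0 + 8·m_1 + 2·m_2 = 6(Δ_1 - Δ_0) = -54
Natural end conditions: m_0 = m_2 = 0.
Hence m_0 = 0, m_1 = -27/4, m_2 = 0.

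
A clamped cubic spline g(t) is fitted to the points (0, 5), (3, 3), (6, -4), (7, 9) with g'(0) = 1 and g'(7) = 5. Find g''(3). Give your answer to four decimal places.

With M_i denoting the second derivative at x_i, h_i = 3, 3, 1, and Δ_i = (y_(i+1) − y_i)/h_i = -2/3, -7/3, 13:
  3·M_0 + 12·M_1 + 3·M_2 = 6(Δ_1 - Δ_0) = -10
  3·M_1 + 8·M_2 + 1·M_3 = 6(Δ_2 - Δ_1) = 92
Clamped end conditions give two more equations: 2h_0·M_0 + h_0·M_1 = 6(Δ_0 - g'(0)) = -10 and h_2·M_2 + 2h_2·M_3 = 6(g'(7) - Δ_2) = -48.
Solving: M_0 = 34/31, M_1 = -514/93, M_2 = 548/31, M_3 = -1018/31.

-5.5269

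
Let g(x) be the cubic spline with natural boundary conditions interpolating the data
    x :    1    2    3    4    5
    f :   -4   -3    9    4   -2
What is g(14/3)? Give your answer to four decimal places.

-0.3386

With M_i denoting the second derivative at x_i, h_i = 1, 1, 1, 1, and Δ_i = (y_(i+1) − y_i)/h_i = 1, 12, -5, -6:
  1·M_0 + 4·M_1 + 1·M_2 = 6(Δ_1 - Δ_0) = 66
  1·M_1 + 4·M_2 + 1·M_3 = 6(Δ_2 - Δ_1) = -102
  1·M_2 + 4·M_3 + 1·M_4 = 6(Δ_3 - Δ_2) = -6
Natural end conditions: M_0 = M_4 = 0.
Hence M_0 = 0, M_1 = 174/7, M_2 = -234/7, M_3 = 48/7, M_4 = 0.
On [4, 5], g(x) = 4 - 58/7·(x - 4) + 24/7·(x - 4)² - 8/7·(x - 4)³.
With (x - 4) = 2/3: g(14/3) = -64/189.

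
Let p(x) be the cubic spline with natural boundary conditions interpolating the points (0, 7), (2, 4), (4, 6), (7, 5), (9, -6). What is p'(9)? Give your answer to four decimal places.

-6.5048

Put σ_i = p'' at the i-th knot. Here h = (2, 2, 3, 2) and Δ = (-3/2, 1, -1/3, -11/2), so the interior equations h_(i-1)·σ_(i-1) + 2(h_(i-1)+h_i)·σ_i + h_i·σ_(i+1) = 6(Δ_i − Δ_(i-1)) read
  2·σ_0 + 8·σ_1 + 2·σ_2 = 6(Δ_1 - Δ_0) = 15
  2·σ_1 + 10·σ_2 + 3·σ_3 = 6(Δ_2 - Δ_1) = -8
  3·σ_2 + 10·σ_3 + 2·σ_4 = 6(Δ_3 - Δ_2) = -31
Natural end conditions: σ_0 = σ_4 = 0.
Solving: σ_0 = 0, σ_1 = 1339/688, σ_2 = -49/172, σ_3 = -1037/344, σ_4 = 0.
On [7, 9], p'(x) = b_3 + 2c_3·(x - 7) + 3d_3·(x - 7)² with b_3 = Δ_3 - h_3(2σ_3 + σ_4)/6 = -1801/516, c_3 = σ_3/2 = -1037/688, d_3 = (σ_4 - σ_3)/(6h_3) = 1037/4128. So p'(9) = -6713/1032.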